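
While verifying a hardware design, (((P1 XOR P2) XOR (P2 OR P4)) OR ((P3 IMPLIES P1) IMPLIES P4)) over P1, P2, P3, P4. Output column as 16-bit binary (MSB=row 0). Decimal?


Formula: (((P1 XOR P2) XOR (P2 OR P4)) OR ((P3 IMPLIES P1) IMPLIES P4)) over P1, P2, P3, P4 (16 rows)
Evaluate each row (bits = P1,P2,P3,P4, MSB first):
  row 0 [0000]: (((0 XOR 0) XOR (0 OR 0)) OR ((0 IMPLIES 0) IMPLIES 0)) -> 0
  row 1 [0001]: (((0 XOR 0) XOR (0 OR 1)) OR ((0 IMPLIES 0) IMPLIES 1)) -> 1
  row 2 [0010]: (((0 XOR 0) XOR (0 OR 0)) OR ((1 IMPLIES 0) IMPLIES 0)) -> 1
  row 3 [0011]: (((0 XOR 0) XOR (0 OR 1)) OR ((1 IMPLIES 0) IMPLIES 1)) -> 1
  row 4 [0100]: (((0 XOR 1) XOR (1 OR 0)) OR ((0 IMPLIES 0) IMPLIES 0)) -> 0
  row 5 [0101]: (((0 XOR 1) XOR (1 OR 1)) OR ((0 IMPLIES 0) IMPLIES 1)) -> 1
  row 6 [0110]: (((0 XOR 1) XOR (1 OR 0)) OR ((1 IMPLIES 0) IMPLIES 0)) -> 1
  row 7 [0111]: (((0 XOR 1) XOR (1 OR 1)) OR ((1 IMPLIES 0) IMPLIES 1)) -> 1
  row 8 [1000]: (((1 XOR 0) XOR (0 OR 0)) OR ((0 IMPLIES 1) IMPLIES 0)) -> 1
  row 9 [1001]: (((1 XOR 0) XOR (0 OR 1)) OR ((0 IMPLIES 1) IMPLIES 1)) -> 1
  row 10 [1010]: (((1 XOR 0) XOR (0 OR 0)) OR ((1 IMPLIES 1) IMPLIES 0)) -> 1
  row 11 [1011]: (((1 XOR 0) XOR (0 OR 1)) OR ((1 IMPLIES 1) IMPLIES 1)) -> 1
  row 12 [1100]: (((1 XOR 1) XOR (1 OR 0)) OR ((0 IMPLIES 1) IMPLIES 0)) -> 1
  row 13 [1101]: (((1 XOR 1) XOR (1 OR 1)) OR ((0 IMPLIES 1) IMPLIES 1)) -> 1
  row 14 [1110]: (((1 XOR 1) XOR (1 OR 0)) OR ((1 IMPLIES 1) IMPLIES 0)) -> 1
  row 15 [1111]: (((1 XOR 1) XOR (1 OR 1)) OR ((1 IMPLIES 1) IMPLIES 1)) -> 1
Full result column, 4 rows per line (P1,P2 fixed per line; P3,P4 runs 00..11 left to right):
  rows 0-3 [P1,P2=00]: 0111  = hex 7
  rows 4-7 [P1,P2=01]: 0111  = hex 7
  rows 8-11 [P1,P2=10]: 1111  = hex F
  rows 12-15 [P1,P2=11]: 1111  = hex F
Output column (row 0 .. row 15) = 0111011111111111
Output column grouped in 4s = 0111 0111 1111 1111 = 0x77FF
Convert to decimal digit by digit (value = value*16 + digit):
  7 -> 7
  7*16 + 7 = 119
  119*16 + 15 (F) = 1919
  1919*16 + 15 (F) = 30719
Decimal = 30719

30719


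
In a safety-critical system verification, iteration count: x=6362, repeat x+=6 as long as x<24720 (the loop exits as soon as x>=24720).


Step 1: x goes from 6362 toward 24720 by 6; the body runs while x<24720, so iterations = ceil((bound-start)/step)
Step 2: Distance=18358
Step 3: ceil(18358/6)=3060

3060


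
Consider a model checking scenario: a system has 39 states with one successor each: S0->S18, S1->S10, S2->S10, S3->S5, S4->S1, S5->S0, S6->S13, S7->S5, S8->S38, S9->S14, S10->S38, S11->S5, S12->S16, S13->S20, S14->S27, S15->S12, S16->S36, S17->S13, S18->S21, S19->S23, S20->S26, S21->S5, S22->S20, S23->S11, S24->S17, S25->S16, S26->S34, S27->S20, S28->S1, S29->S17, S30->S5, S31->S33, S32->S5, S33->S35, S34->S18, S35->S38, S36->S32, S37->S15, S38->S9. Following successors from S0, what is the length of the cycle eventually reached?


Trace from S0 until a state repeats:
  S0 -> S18 -> S21 -> S5 -> S0
S0 first seen at step 0, revisited at step 4.
Cycle length = 4 - 0 = 4

4


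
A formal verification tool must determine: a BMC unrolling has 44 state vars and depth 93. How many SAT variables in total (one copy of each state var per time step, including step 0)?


BMC unrolls to depth k, creating one copy of each state var for steps 0..k.
Step count = 93 + 1 = 94 (steps 0 through 93)
Vars per step = 44
Total = 44 * 94 = 4136

4136


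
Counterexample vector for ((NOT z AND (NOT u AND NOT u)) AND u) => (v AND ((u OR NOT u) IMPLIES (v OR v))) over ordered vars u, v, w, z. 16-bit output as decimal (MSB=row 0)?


F1 = ((NOT z AND (NOT u AND NOT u)) AND u)
F2 = (v AND ((u OR NOT u) IMPLIES (v OR v)))
Counterexample to F1=>F2 is where F1=1 and F2=0.
Evaluate each row (bits = u,v,w,z, MSB first):
  row 0 [0000]: F1=0 F2=0 -> F1&~F2 -> 0
  row 1 [0001]: F1=0 F2=0 -> F1&~F2 -> 0
  row 2 [0010]: F1=0 F2=0 -> F1&~F2 -> 0
  row 3 [0011]: F1=0 F2=0 -> F1&~F2 -> 0
  row 4 [0100]: F1=0 F2=1 -> F1&~F2 -> 0
  row 5 [0101]: F1=0 F2=1 -> F1&~F2 -> 0
  row 6 [0110]: F1=0 F2=1 -> F1&~F2 -> 0
  row 7 [0111]: F1=0 F2=1 -> F1&~F2 -> 0
  row 8 [1000]: F1=0 F2=0 -> F1&~F2 -> 0
  row 9 [1001]: F1=0 F2=0 -> F1&~F2 -> 0
  row 10 [1010]: F1=0 F2=0 -> F1&~F2 -> 0
  row 11 [1011]: F1=0 F2=0 -> F1&~F2 -> 0
  row 12 [1100]: F1=0 F2=1 -> F1&~F2 -> 0
  row 13 [1101]: F1=0 F2=1 -> F1&~F2 -> 0
  row 14 [1110]: F1=0 F2=1 -> F1&~F2 -> 0
  row 15 [1111]: F1=0 F2=1 -> F1&~F2 -> 0
Full result column, 4 rows per line (u,v fixed per line; w,z runs 00..11 left to right):
  rows 0-3 [u,v=00]: 0000  = hex 0
  rows 4-7 [u,v=01]: 0000  = hex 0
  rows 8-11 [u,v=10]: 0000  = hex 0
  rows 12-15 [u,v=11]: 0000  = hex 0
Counterexample vector (row 0 .. row 15) = 0000000000000000
Output column grouped in 4s = 0000 0000 0000 0000 = 0x0000
Convert to decimal digit by digit (value = value*16 + digit):
  0 -> 0
  0*16 + 0 = 0
  0*16 + 0 = 0
  0*16 + 0 = 0
Decimal = 0

0


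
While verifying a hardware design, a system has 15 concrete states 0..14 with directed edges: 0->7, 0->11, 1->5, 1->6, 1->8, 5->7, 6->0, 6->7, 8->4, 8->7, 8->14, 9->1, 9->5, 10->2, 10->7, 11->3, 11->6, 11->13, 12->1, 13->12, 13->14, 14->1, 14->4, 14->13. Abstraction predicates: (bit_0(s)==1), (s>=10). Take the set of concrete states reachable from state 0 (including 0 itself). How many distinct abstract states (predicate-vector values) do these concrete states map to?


BFS from 0:
Concrete reachable: {0, 1, 3, 4, 5, 6, 7, 8, 11, 12, 13, 14}
Abstract via predicates (bit_0(s)==1), (s>=10):
  (0,0) <- {0, 4, 6, 8}
  (0,1) <- {12, 14}
  (1,0) <- {1, 3, 5, 7}
  (1,1) <- {11, 13}
Distinct abstract states = 4

4


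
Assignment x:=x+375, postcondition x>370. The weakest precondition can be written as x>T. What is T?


Formula: wp(x:=E, P) = P[E/x] (substitute E for x in postcondition)
Step 1: Postcondition: x>370
Step 2: Substitute x+375 for x: x+375>370
Step 3: Solve for x: x > 370-375 = -5

-5


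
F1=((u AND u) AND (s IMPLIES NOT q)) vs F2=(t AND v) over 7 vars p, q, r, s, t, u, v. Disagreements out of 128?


F1 = ((u AND u) AND (s IMPLIES NOT q))
F2 = (t AND v)
Evaluate both on each of 128 rows (bits = p,q,r,s,t,u,v):
  row 0 [0000000]: F1=0 F2=0 -> 0
  row 1 [0000001]: F1=0 F2=0 -> 0
  row 2 [0000010]: F1=1 F2=0 (differ) -> 1
  row 3 [0000011]: F1=1 F2=0 (differ) -> 1
  row 4 [0000100]: F1=0 F2=0 -> 0
  (every remaining row is evaluated the same way; all 128 results are listed next)
Full result column, 8 rows per line (p,q,r,s fixed per line; t,u,v runs 000..111 left to right):
  rows 0-7 [p,q,r,s=0000]: 00110110  (ones: 4)
  rows 8-15 [p,q,r,s=0001]: 00110110  (ones: 4)
  rows 16-23 [p,q,r,s=0010]: 00110110  (ones: 4)
  rows 24-31 [p,q,r,s=0011]: 00110110  (ones: 4)
  rows 32-39 [p,q,r,s=0100]: 00110110  (ones: 4)
  rows 40-47 [p,q,r,s=0101]: 00000101  (ones: 2)
  rows 48-55 [p,q,r,s=0110]: 00110110  (ones: 4)
  rows 56-63 [p,q,r,s=0111]: 00000101  (ones: 2)
  rows 64-71 [p,q,r,s=1000]: 00110110  (ones: 4)
  rows 72-79 [p,q,r,s=1001]: 00110110  (ones: 4)
  rows 80-87 [p,q,r,s=1010]: 00110110  (ones: 4)
  rows 88-95 [p,q,r,s=1011]: 00110110  (ones: 4)
  rows 96-103 [p,q,r,s=1100]: 00110110  (ones: 4)
  rows 104-111 [p,q,r,s=1101]: 00000101  (ones: 2)
  rows 112-119 [p,q,r,s=1110]: 00110110  (ones: 4)
  rows 120-127 [p,q,r,s=1111]: 00000101  (ones: 2)
Disagreements = 4+4+4+4+4+2+4+2+4+4+4+4+4+2+4+2 = 56

56


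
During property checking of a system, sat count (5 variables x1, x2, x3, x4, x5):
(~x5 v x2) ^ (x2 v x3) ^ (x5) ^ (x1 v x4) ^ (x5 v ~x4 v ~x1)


CNF with 5 clauses over 5 vars (32 assignments).
An assignment satisfies CNF iff every clause has >=1 true literal.
Check each row (bits = x1,x2,x3,x4,x5; clause T/F shown):
  row 0 [00000]: clauses=TFFFT -> 0
  row 1 [00001]: clauses=FFTFT -> 0
  row 2 [00010]: clauses=TFFTT -> 0
  row 3 [00011]: clauses=FFTTT -> 0
  row 4 [00100]: clauses=TTFFT -> 0
  row 5 [00101]: clauses=FTTFT -> 0
  row 6 [00110]: clauses=TTFTT -> 0
  row 7 [00111]: clauses=FTTTT -> 0
  row 8 [01000]: clauses=TTFFT -> 0
  row 9 [01001]: clauses=TTTFT -> 0
  row 10 [01010]: clauses=TTFTT -> 0
  row 11 [01011]: clauses=TTTTT -> 1
  row 12 [01100]: clauses=TTFFT -> 0
  row 13 [01101]: clauses=TTTFT -> 0
  row 14 [01110]: clauses=TTFTT -> 0
  row 15 [01111]: clauses=TTTTT -> 1
  row 16 [10000]: clauses=TFFTT -> 0
  row 17 [10001]: clauses=FFTTT -> 0
  row 18 [10010]: clauses=TFFTF -> 0
  row 19 [10011]: clauses=FFTTT -> 0
  row 20 [10100]: clauses=TTFTT -> 0
  row 21 [10101]: clauses=FTTTT -> 0
  row 22 [10110]: clauses=TTFTF -> 0
  row 23 [10111]: clauses=FTTTT -> 0
  row 24 [11000]: clauses=TTFTT -> 0
  row 25 [11001]: clauses=TTTTT -> 1
  row 26 [11010]: clauses=TTFTF -> 0
  row 27 [11011]: clauses=TTTTT -> 1
  row 28 [11100]: clauses=TTFTT -> 0
  row 29 [11101]: clauses=TTTTT -> 1
  row 30 [11110]: clauses=TTFTF -> 0
  row 31 [11111]: clauses=TTTTT -> 1
Full result column, 8 rows per line (x1,x2 fixed per line; x3,x4,x5 runs 000..111 left to right):
  rows 0-7 [x1,x2=00]: 00000000  (ones: 0)
  rows 8-15 [x1,x2=01]: 00010001  (ones: 2)
  rows 16-23 [x1,x2=10]: 00000000  (ones: 0)
  rows 24-31 [x1,x2=11]: 01010101  (ones: 4)
Satisfying assignments = 0+2+0+4 = 6

6


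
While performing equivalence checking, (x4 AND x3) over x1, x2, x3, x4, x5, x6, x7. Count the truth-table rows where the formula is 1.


Formula: (x4 AND x3) over 7 vars (128 rows)
Evaluate each row (x1, x2, x3, x4, x5, x6, x7 as bits, MSB first):
  row 0 [0000000]: (0 AND 0) -> 0
  row 1 [0000001]: (0 AND 0) -> 0
  row 2 [0000010]: (0 AND 0) -> 0
  row 3 [0000011]: (0 AND 0) -> 0
  row 4 [0000100]: (0 AND 0) -> 0
  (every remaining row is evaluated the same way; all 128 results are listed next)
Full result column, 8 rows per line (x1,x2,x3,x4 fixed per line; x5,x6,x7 runs 000..111 left to right):
  rows 0-7 [x1,x2,x3,x4=0000]: 00000000  (ones: 0)
  rows 8-15 [x1,x2,x3,x4=0001]: 00000000  (ones: 0)
  rows 16-23 [x1,x2,x3,x4=0010]: 00000000  (ones: 0)
  rows 24-31 [x1,x2,x3,x4=0011]: 11111111  (ones: 8)
  rows 32-39 [x1,x2,x3,x4=0100]: 00000000  (ones: 0)
  rows 40-47 [x1,x2,x3,x4=0101]: 00000000  (ones: 0)
  rows 48-55 [x1,x2,x3,x4=0110]: 00000000  (ones: 0)
  rows 56-63 [x1,x2,x3,x4=0111]: 11111111  (ones: 8)
  rows 64-71 [x1,x2,x3,x4=1000]: 00000000  (ones: 0)
  rows 72-79 [x1,x2,x3,x4=1001]: 00000000  (ones: 0)
  rows 80-87 [x1,x2,x3,x4=1010]: 00000000  (ones: 0)
  rows 88-95 [x1,x2,x3,x4=1011]: 11111111  (ones: 8)
  rows 96-103 [x1,x2,x3,x4=1100]: 00000000  (ones: 0)
  rows 104-111 [x1,x2,x3,x4=1101]: 00000000  (ones: 0)
  rows 112-119 [x1,x2,x3,x4=1110]: 00000000  (ones: 0)
  rows 120-127 [x1,x2,x3,x4=1111]: 11111111  (ones: 8)
Count of 1-rows = 0+0+0+8+0+0+0+8+0+0+0+8+0+0+0+8 = 32

32


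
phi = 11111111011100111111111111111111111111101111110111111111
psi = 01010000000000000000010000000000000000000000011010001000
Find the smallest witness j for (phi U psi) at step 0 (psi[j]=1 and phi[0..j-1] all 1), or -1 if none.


(phi U psi) at 0: need smallest j with psi[j]=1 and phi[i]=1 for all i in [0,j).
Scan from step 0:
  step 0: phi=1, psi=0 -> continue
  step 1: psi=1 and phi held for [0,1) -> witness found
Witness step = 1

1


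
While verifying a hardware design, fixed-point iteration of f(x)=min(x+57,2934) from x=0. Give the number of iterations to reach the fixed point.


Step 1: x=0, cap=2934, increment=57
Step 2: x grows by 57 each step until capped at 2934; fixed point is x=2934
Step 3: iterations = ceil(2934/57) = 52

52


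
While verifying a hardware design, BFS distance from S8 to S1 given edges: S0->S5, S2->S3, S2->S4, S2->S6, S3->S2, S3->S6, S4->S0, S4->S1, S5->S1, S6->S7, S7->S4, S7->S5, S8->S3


BFS layer-by-layer from S8:
  dist 0: {S8}
  dist 1: {S3}
  dist 2: {S2, S6}
  dist 3: {S4, S7}
  dist 4: {S0, S1, S5}
  -> S1 reached at distance 4
Shortest path length = 4

4


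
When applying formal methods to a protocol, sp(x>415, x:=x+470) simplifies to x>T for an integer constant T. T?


Formula: sp(P, x:=E) = exists old_x. (x = E[old_x/x]) AND P[old_x/x] (old_x is the value of x before the assignment; eliminate old_x by solving x = E[old_x/x] for old_x)
Step 1: Precondition P: x>415, i.e. old_x > 415
Step 2: Assignment gives x = old_x + 470, so old_x = x - 470
Step 3: Substitute into P: x - 470 > 415
Step 4: Simplify: x > 415+470 = 885

885


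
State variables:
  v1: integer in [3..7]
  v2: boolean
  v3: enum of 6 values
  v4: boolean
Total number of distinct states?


State space = product of domain sizes of all variables.
Domain sizes:
  v1 (integer in [3..7]): 5
  v2 (boolean): 2
  v3 (enum of 6 values): 6
  v4 (boolean): 2
Product = 5 * 2 * 6 * 2 = 120

120


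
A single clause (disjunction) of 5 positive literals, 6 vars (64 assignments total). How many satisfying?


Step 1: Total=2^6=64
Step 2: Unsat when all 5 false: 2^1=2
Step 3: Sat=64-2=62

62


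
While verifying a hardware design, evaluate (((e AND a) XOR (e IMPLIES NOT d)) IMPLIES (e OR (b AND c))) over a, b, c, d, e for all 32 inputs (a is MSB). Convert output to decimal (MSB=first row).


Formula: (((e AND a) XOR (e IMPLIES NOT d)) IMPLIES (e OR (b AND c))) over a, b, c, d, e (32 rows)
Evaluate each row (bits = a,b,c,d,e, MSB first):
  row 0 [00000]: (((0 AND 0) XOR (0 IMPLIES NOT 0)) IMPLIES (0 OR (0 AND 0))) -> 0
  row 1 [00001]: (((1 AND 0) XOR (1 IMPLIES NOT 0)) IMPLIES (1 OR (0 AND 0))) -> 1
  row 2 [00010]: (((0 AND 0) XOR (0 IMPLIES NOT 1)) IMPLIES (0 OR (0 AND 0))) -> 0
  row 3 [00011]: (((1 AND 0) XOR (1 IMPLIES NOT 1)) IMPLIES (1 OR (0 AND 0))) -> 1
  row 4 [00100]: (((0 AND 0) XOR (0 IMPLIES NOT 0)) IMPLIES (0 OR (0 AND 1))) -> 0
  row 5 [00101]: (((1 AND 0) XOR (1 IMPLIES NOT 0)) IMPLIES (1 OR (0 AND 1))) -> 1
  row 6 [00110]: (((0 AND 0) XOR (0 IMPLIES NOT 1)) IMPLIES (0 OR (0 AND 1))) -> 0
  row 7 [00111]: (((1 AND 0) XOR (1 IMPLIES NOT 1)) IMPLIES (1 OR (0 AND 1))) -> 1
  row 8 [01000]: (((0 AND 0) XOR (0 IMPLIES NOT 0)) IMPLIES (0 OR (1 AND 0))) -> 0
  row 9 [01001]: (((1 AND 0) XOR (1 IMPLIES NOT 0)) IMPLIES (1 OR (1 AND 0))) -> 1
  row 10 [01010]: (((0 AND 0) XOR (0 IMPLIES NOT 1)) IMPLIES (0 OR (1 AND 0))) -> 0
  row 11 [01011]: (((1 AND 0) XOR (1 IMPLIES NOT 1)) IMPLIES (1 OR (1 AND 0))) -> 1
  row 12 [01100]: (((0 AND 0) XOR (0 IMPLIES NOT 0)) IMPLIES (0 OR (1 AND 1))) -> 1
  row 13 [01101]: (((1 AND 0) XOR (1 IMPLIES NOT 0)) IMPLIES (1 OR (1 AND 1))) -> 1
  row 14 [01110]: (((0 AND 0) XOR (0 IMPLIES NOT 1)) IMPLIES (0 OR (1 AND 1))) -> 1
  row 15 [01111]: (((1 AND 0) XOR (1 IMPLIES NOT 1)) IMPLIES (1 OR (1 AND 1))) -> 1
  row 16 [10000]: (((0 AND 1) XOR (0 IMPLIES NOT 0)) IMPLIES (0 OR (0 AND 0))) -> 0
  row 17 [10001]: (((1 AND 1) XOR (1 IMPLIES NOT 0)) IMPLIES (1 OR (0 AND 0))) -> 1
  row 18 [10010]: (((0 AND 1) XOR (0 IMPLIES NOT 1)) IMPLIES (0 OR (0 AND 0))) -> 0
  row 19 [10011]: (((1 AND 1) XOR (1 IMPLIES NOT 1)) IMPLIES (1 OR (0 AND 0))) -> 1
  row 20 [10100]: (((0 AND 1) XOR (0 IMPLIES NOT 0)) IMPLIES (0 OR (0 AND 1))) -> 0
  row 21 [10101]: (((1 AND 1) XOR (1 IMPLIES NOT 0)) IMPLIES (1 OR (0 AND 1))) -> 1
  row 22 [10110]: (((0 AND 1) XOR (0 IMPLIES NOT 1)) IMPLIES (0 OR (0 AND 1))) -> 0
  row 23 [10111]: (((1 AND 1) XOR (1 IMPLIES NOT 1)) IMPLIES (1 OR (0 AND 1))) -> 1
  row 24 [11000]: (((0 AND 1) XOR (0 IMPLIES NOT 0)) IMPLIES (0 OR (1 AND 0))) -> 0
  row 25 [11001]: (((1 AND 1) XOR (1 IMPLIES NOT 0)) IMPLIES (1 OR (1 AND 0))) -> 1
  row 26 [11010]: (((0 AND 1) XOR (0 IMPLIES NOT 1)) IMPLIES (0 OR (1 AND 0))) -> 0
  row 27 [11011]: (((1 AND 1) XOR (1 IMPLIES NOT 1)) IMPLIES (1 OR (1 AND 0))) -> 1
  row 28 [11100]: (((0 AND 1) XOR (0 IMPLIES NOT 0)) IMPLIES (0 OR (1 AND 1))) -> 1
  row 29 [11101]: (((1 AND 1) XOR (1 IMPLIES NOT 0)) IMPLIES (1 OR (1 AND 1))) -> 1
  row 30 [11110]: (((0 AND 1) XOR (0 IMPLIES NOT 1)) IMPLIES (0 OR (1 AND 1))) -> 1
  row 31 [11111]: (((1 AND 1) XOR (1 IMPLIES NOT 1)) IMPLIES (1 OR (1 AND 1))) -> 1
Full result column, 4 rows per line (a,b,c fixed per line; d,e runs 00..11 left to right):
  rows 0-3 [a,b,c=000]: 0101  = hex 5
  rows 4-7 [a,b,c=001]: 0101  = hex 5
  rows 8-11 [a,b,c=010]: 0101  = hex 5
  rows 12-15 [a,b,c=011]: 1111  = hex F
  rows 16-19 [a,b,c=100]: 0101  = hex 5
  rows 20-23 [a,b,c=101]: 0101  = hex 5
  rows 24-27 [a,b,c=110]: 0101  = hex 5
  rows 28-31 [a,b,c=111]: 1111  = hex F
Output column (row 0 .. row 31) = 01010101010111110101010101011111
Output column grouped in 4s = 0101 0101 0101 1111 0101 0101 0101 1111 = 0x555F555F
Convert to decimal digit by digit (value = value*16 + digit):
  5 -> 5
  5*16 + 5 = 85
  85*16 + 5 = 1365
  1365*16 + 15 (F) = 21855
  21855*16 + 5 = 349685
  349685*16 + 5 = 5594965
  5594965*16 + 5 = 89519445
  89519445*16 + 15 (F) = 1432311135
Decimal = 1432311135

1432311135


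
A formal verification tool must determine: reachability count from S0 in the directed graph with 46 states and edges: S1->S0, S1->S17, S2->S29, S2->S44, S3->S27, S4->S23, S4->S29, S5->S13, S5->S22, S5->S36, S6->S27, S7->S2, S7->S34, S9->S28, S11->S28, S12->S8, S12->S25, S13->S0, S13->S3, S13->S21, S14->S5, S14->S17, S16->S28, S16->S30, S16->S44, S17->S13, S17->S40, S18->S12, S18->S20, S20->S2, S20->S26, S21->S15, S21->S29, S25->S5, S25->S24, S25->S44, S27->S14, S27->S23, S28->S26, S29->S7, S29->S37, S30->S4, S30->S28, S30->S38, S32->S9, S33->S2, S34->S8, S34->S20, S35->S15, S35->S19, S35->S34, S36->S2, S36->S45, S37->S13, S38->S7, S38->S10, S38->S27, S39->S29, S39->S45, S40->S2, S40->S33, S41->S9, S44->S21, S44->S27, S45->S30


BFS from S0:
  layer 0: {S0}
Reachable set: {S0}
Count = 1

1


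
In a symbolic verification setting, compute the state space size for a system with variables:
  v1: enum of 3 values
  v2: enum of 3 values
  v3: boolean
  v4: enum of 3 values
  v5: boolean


State space = product of domain sizes of all variables.
Domain sizes:
  v1 (enum of 3 values): 3
  v2 (enum of 3 values): 3
  v3 (boolean): 2
  v4 (enum of 3 values): 3
  v5 (boolean): 2
Product = 3 * 3 * 2 * 3 * 2 = 108

108


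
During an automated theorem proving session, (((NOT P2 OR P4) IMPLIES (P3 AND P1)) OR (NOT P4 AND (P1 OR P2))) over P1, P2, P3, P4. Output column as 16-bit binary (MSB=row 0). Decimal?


Formula: (((NOT P2 OR P4) IMPLIES (P3 AND P1)) OR (NOT P4 AND (P1 OR P2))) over P1, P2, P3, P4 (16 rows)
Evaluate each row (bits = P1,P2,P3,P4, MSB first):
  row 0 [0000]: (((NOT 0 OR 0) IMPLIES (0 AND 0)) OR (NOT 0 AND (0 OR 0))) -> 0
  row 1 [0001]: (((NOT 0 OR 1) IMPLIES (0 AND 0)) OR (NOT 1 AND (0 OR 0))) -> 0
  row 2 [0010]: (((NOT 0 OR 0) IMPLIES (1 AND 0)) OR (NOT 0 AND (0 OR 0))) -> 0
  row 3 [0011]: (((NOT 0 OR 1) IMPLIES (1 AND 0)) OR (NOT 1 AND (0 OR 0))) -> 0
  row 4 [0100]: (((NOT 1 OR 0) IMPLIES (0 AND 0)) OR (NOT 0 AND (0 OR 1))) -> 1
  row 5 [0101]: (((NOT 1 OR 1) IMPLIES (0 AND 0)) OR (NOT 1 AND (0 OR 1))) -> 0
  row 6 [0110]: (((NOT 1 OR 0) IMPLIES (1 AND 0)) OR (NOT 0 AND (0 OR 1))) -> 1
  row 7 [0111]: (((NOT 1 OR 1) IMPLIES (1 AND 0)) OR (NOT 1 AND (0 OR 1))) -> 0
  row 8 [1000]: (((NOT 0 OR 0) IMPLIES (0 AND 1)) OR (NOT 0 AND (1 OR 0))) -> 1
  row 9 [1001]: (((NOT 0 OR 1) IMPLIES (0 AND 1)) OR (NOT 1 AND (1 OR 0))) -> 0
  row 10 [1010]: (((NOT 0 OR 0) IMPLIES (1 AND 1)) OR (NOT 0 AND (1 OR 0))) -> 1
  row 11 [1011]: (((NOT 0 OR 1) IMPLIES (1 AND 1)) OR (NOT 1 AND (1 OR 0))) -> 1
  row 12 [1100]: (((NOT 1 OR 0) IMPLIES (0 AND 1)) OR (NOT 0 AND (1 OR 1))) -> 1
  row 13 [1101]: (((NOT 1 OR 1) IMPLIES (0 AND 1)) OR (NOT 1 AND (1 OR 1))) -> 0
  row 14 [1110]: (((NOT 1 OR 0) IMPLIES (1 AND 1)) OR (NOT 0 AND (1 OR 1))) -> 1
  row 15 [1111]: (((NOT 1 OR 1) IMPLIES (1 AND 1)) OR (NOT 1 AND (1 OR 1))) -> 1
Full result column, 4 rows per line (P1,P2 fixed per line; P3,P4 runs 00..11 left to right):
  rows 0-3 [P1,P2=00]: 0000  = hex 0
  rows 4-7 [P1,P2=01]: 1010  = hex A
  rows 8-11 [P1,P2=10]: 1011  = hex B
  rows 12-15 [P1,P2=11]: 1011  = hex B
Output column (row 0 .. row 15) = 0000101010111011
Output column grouped in 4s = 0000 1010 1011 1011 = 0x0ABB
Convert to decimal digit by digit (value = value*16 + digit):
  0 -> 0
  0*16 + 10 (A) = 10
  10*16 + 11 (B) = 171
  171*16 + 11 (B) = 2747
Decimal = 2747

2747


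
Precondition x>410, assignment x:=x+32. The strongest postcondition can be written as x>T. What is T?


Formula: sp(P, x:=E) = exists old_x. (x = E[old_x/x]) AND P[old_x/x] (old_x is the value of x before the assignment; eliminate old_x by solving x = E[old_x/x] for old_x)
Step 1: Precondition P: x>410, i.e. old_x > 410
Step 2: Assignment gives x = old_x + 32, so old_x = x - 32
Step 3: Substitute into P: x - 32 > 410
Step 4: Simplify: x > 410+32 = 442

442


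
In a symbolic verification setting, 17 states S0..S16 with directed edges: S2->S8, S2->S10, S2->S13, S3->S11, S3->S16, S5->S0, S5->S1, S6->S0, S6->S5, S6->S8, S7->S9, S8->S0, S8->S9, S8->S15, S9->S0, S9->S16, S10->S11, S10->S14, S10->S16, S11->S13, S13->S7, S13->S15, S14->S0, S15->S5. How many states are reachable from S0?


BFS from S0:
  layer 0: {S0}
Reachable set: {S0}
Count = 1

1


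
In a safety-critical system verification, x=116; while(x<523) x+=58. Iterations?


Step 1: x goes from 116 toward 523 by 58; the body runs while x<523, so iterations = ceil((bound-start)/step)
Step 2: Distance=407
Step 3: ceil(407/58)=8

8


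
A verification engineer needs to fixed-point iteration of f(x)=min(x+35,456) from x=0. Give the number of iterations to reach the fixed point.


Step 1: x=0, cap=456, increment=35
Step 2: x grows by 35 each step until capped at 456; fixed point is x=456
Step 3: iterations = ceil(456/35) = 14

14


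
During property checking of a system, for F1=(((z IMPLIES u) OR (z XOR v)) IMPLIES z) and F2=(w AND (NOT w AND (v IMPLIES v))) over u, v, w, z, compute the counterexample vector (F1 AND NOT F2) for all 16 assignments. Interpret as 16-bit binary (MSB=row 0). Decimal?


F1 = (((z IMPLIES u) OR (z XOR v)) IMPLIES z)
F2 = (w AND (NOT w AND (v IMPLIES v)))
Counterexample to F1=>F2 is where F1=1 and F2=0.
Evaluate each row (bits = u,v,w,z, MSB first):
  row 0 [0000]: F1=0 F2=0 -> F1&~F2 -> 0
  row 1 [0001]: F1=1 F2=0 -> F1&~F2 -> 1
  row 2 [0010]: F1=0 F2=0 -> F1&~F2 -> 0
  row 3 [0011]: F1=1 F2=0 -> F1&~F2 -> 1
  row 4 [0100]: F1=0 F2=0 -> F1&~F2 -> 0
  row 5 [0101]: F1=1 F2=0 -> F1&~F2 -> 1
  row 6 [0110]: F1=0 F2=0 -> F1&~F2 -> 0
  row 7 [0111]: F1=1 F2=0 -> F1&~F2 -> 1
  row 8 [1000]: F1=0 F2=0 -> F1&~F2 -> 0
  row 9 [1001]: F1=1 F2=0 -> F1&~F2 -> 1
  row 10 [1010]: F1=0 F2=0 -> F1&~F2 -> 0
  row 11 [1011]: F1=1 F2=0 -> F1&~F2 -> 1
  row 12 [1100]: F1=0 F2=0 -> F1&~F2 -> 0
  row 13 [1101]: F1=1 F2=0 -> F1&~F2 -> 1
  row 14 [1110]: F1=0 F2=0 -> F1&~F2 -> 0
  row 15 [1111]: F1=1 F2=0 -> F1&~F2 -> 1
Full result column, 4 rows per line (u,v fixed per line; w,z runs 00..11 left to right):
  rows 0-3 [u,v=00]: 0101  = hex 5
  rows 4-7 [u,v=01]: 0101  = hex 5
  rows 8-11 [u,v=10]: 0101  = hex 5
  rows 12-15 [u,v=11]: 0101  = hex 5
Counterexample vector (row 0 .. row 15) = 0101010101010101
Output column grouped in 4s = 0101 0101 0101 0101 = 0x5555
Convert to decimal digit by digit (value = value*16 + digit):
  5 -> 5
  5*16 + 5 = 85
  85*16 + 5 = 1365
  1365*16 + 5 = 21845
Decimal = 21845

21845


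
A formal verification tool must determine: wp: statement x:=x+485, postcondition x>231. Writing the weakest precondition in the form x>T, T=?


Formula: wp(x:=E, P) = P[E/x] (substitute E for x in postcondition)
Step 1: Postcondition: x>231
Step 2: Substitute x+485 for x: x+485>231
Step 3: Solve for x: x > 231-485 = -254

-254


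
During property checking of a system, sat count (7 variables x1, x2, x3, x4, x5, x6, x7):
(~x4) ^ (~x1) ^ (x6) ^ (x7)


CNF with 4 clauses over 7 vars (128 assignments).
An assignment satisfies CNF iff every clause has >=1 true literal.
Check each row (bits = x1,x2,x3,x4,x5,x6,x7; clause T/F shown):
  row 0 [0000000]: clauses=TTFF -> 0
  row 1 [0000001]: clauses=TTFT -> 0
  row 2 [0000010]: clauses=TTTF -> 0
  row 3 [0000011]: clauses=TTTT -> 1
  row 4 [0000100]: clauses=TTFF -> 0
  (every remaining row is evaluated the same way; all 128 results are listed next)
Full result column, 8 rows per line (x1,x2,x3,x4 fixed per line; x5,x6,x7 runs 000..111 left to right):
  rows 0-7 [x1,x2,x3,x4=0000]: 00010001  (ones: 2)
  rows 8-15 [x1,x2,x3,x4=0001]: 00000000  (ones: 0)
  rows 16-23 [x1,x2,x3,x4=0010]: 00010001  (ones: 2)
  rows 24-31 [x1,x2,x3,x4=0011]: 00000000  (ones: 0)
  rows 32-39 [x1,x2,x3,x4=0100]: 00010001  (ones: 2)
  rows 40-47 [x1,x2,x3,x4=0101]: 00000000  (ones: 0)
  rows 48-55 [x1,x2,x3,x4=0110]: 00010001  (ones: 2)
  rows 56-63 [x1,x2,x3,x4=0111]: 00000000  (ones: 0)
  rows 64-71 [x1,x2,x3,x4=1000]: 00000000  (ones: 0)
  rows 72-79 [x1,x2,x3,x4=1001]: 00000000  (ones: 0)
  rows 80-87 [x1,x2,x3,x4=1010]: 00000000  (ones: 0)
  rows 88-95 [x1,x2,x3,x4=1011]: 00000000  (ones: 0)
  rows 96-103 [x1,x2,x3,x4=1100]: 00000000  (ones: 0)
  rows 104-111 [x1,x2,x3,x4=1101]: 00000000  (ones: 0)
  rows 112-119 [x1,x2,x3,x4=1110]: 00000000  (ones: 0)
  rows 120-127 [x1,x2,x3,x4=1111]: 00000000  (ones: 0)
Satisfying assignments = 2+0+2+0+2+0+2+0+0+0+0+0+0+0+0+0 = 8

8


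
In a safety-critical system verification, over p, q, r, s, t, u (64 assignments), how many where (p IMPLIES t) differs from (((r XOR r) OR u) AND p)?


F1 = (p IMPLIES t)
F2 = (((r XOR r) OR u) AND p)
Evaluate both on each of 64 rows (bits = p,q,r,s,t,u):
  row 0 [000000]: F1=1 F2=0 (differ) -> 1
  row 1 [000001]: F1=1 F2=0 (differ) -> 1
  row 2 [000010]: F1=1 F2=0 (differ) -> 1
  row 3 [000011]: F1=1 F2=0 (differ) -> 1
  row 4 [000100]: F1=1 F2=0 (differ) -> 1
  (every remaining row is evaluated the same way; all 64 results are listed next)
Full result column, 8 rows per line (p,q,r fixed per line; s,t,u runs 000..111 left to right):
  rows 0-7 [p,q,r=000]: 11111111  (ones: 8)
  rows 8-15 [p,q,r=001]: 11111111  (ones: 8)
  rows 16-23 [p,q,r=010]: 11111111  (ones: 8)
  rows 24-31 [p,q,r=011]: 11111111  (ones: 8)
  rows 32-39 [p,q,r=100]: 01100110  (ones: 4)
  rows 40-47 [p,q,r=101]: 01100110  (ones: 4)
  rows 48-55 [p,q,r=110]: 01100110  (ones: 4)
  rows 56-63 [p,q,r=111]: 01100110  (ones: 4)
Disagreements = 8+8+8+8+4+4+4+4 = 48

48


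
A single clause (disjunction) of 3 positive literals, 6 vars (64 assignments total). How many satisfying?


Step 1: Total=2^6=64
Step 2: Unsat when all 3 false: 2^3=8
Step 3: Sat=64-8=56

56


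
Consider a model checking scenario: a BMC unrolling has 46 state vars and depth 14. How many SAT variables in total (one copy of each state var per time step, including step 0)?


BMC unrolls to depth k, creating one copy of each state var for steps 0..k.
Step count = 14 + 1 = 15 (steps 0 through 14)
Vars per step = 46
Total = 46 * 15 = 690

690


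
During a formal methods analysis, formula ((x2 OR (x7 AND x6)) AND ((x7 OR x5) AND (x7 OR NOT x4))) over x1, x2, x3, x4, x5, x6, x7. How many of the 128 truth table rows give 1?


Formula: ((x2 OR (x7 AND x6)) AND ((x7 OR x5) AND (x7 OR NOT x4))) over 7 vars (128 rows)
Evaluate each row (x1, x2, x3, x4, x5, x6, x7 as bits, MSB first):
  row 0 [0000000]: ((0 OR (0 AND 0)) AND ((0 OR 0) AND (0 OR NOT 0))) -> 0
  row 1 [0000001]: ((0 OR (1 AND 0)) AND ((1 OR 0) AND (1 OR NOT 0))) -> 0
  row 2 [0000010]: ((0 OR (0 AND 1)) AND ((0 OR 0) AND (0 OR NOT 0))) -> 0
  row 3 [0000011]: ((0 OR (1 AND 1)) AND ((1 OR 0) AND (1 OR NOT 0))) -> 1
  row 4 [0000100]: ((0 OR (0 AND 0)) AND ((0 OR 1) AND (0 OR NOT 0))) -> 0
  (every remaining row is evaluated the same way; all 128 results are listed next)
Full result column, 8 rows per line (x1,x2,x3,x4 fixed per line; x5,x6,x7 runs 000..111 left to right):
  rows 0-7 [x1,x2,x3,x4=0000]: 00010001  (ones: 2)
  rows 8-15 [x1,x2,x3,x4=0001]: 00010001  (ones: 2)
  rows 16-23 [x1,x2,x3,x4=0010]: 00010001  (ones: 2)
  rows 24-31 [x1,x2,x3,x4=0011]: 00010001  (ones: 2)
  rows 32-39 [x1,x2,x3,x4=0100]: 01011111  (ones: 6)
  rows 40-47 [x1,x2,x3,x4=0101]: 01010101  (ones: 4)
  rows 48-55 [x1,x2,x3,x4=0110]: 01011111  (ones: 6)
  rows 56-63 [x1,x2,x3,x4=0111]: 01010101  (ones: 4)
  rows 64-71 [x1,x2,x3,x4=1000]: 00010001  (ones: 2)
  rows 72-79 [x1,x2,x3,x4=1001]: 00010001  (ones: 2)
  rows 80-87 [x1,x2,x3,x4=1010]: 00010001  (ones: 2)
  rows 88-95 [x1,x2,x3,x4=1011]: 00010001  (ones: 2)
  rows 96-103 [x1,x2,x3,x4=1100]: 01011111  (ones: 6)
  rows 104-111 [x1,x2,x3,x4=1101]: 01010101  (ones: 4)
  rows 112-119 [x1,x2,x3,x4=1110]: 01011111  (ones: 6)
  rows 120-127 [x1,x2,x3,x4=1111]: 01010101  (ones: 4)
Count of 1-rows = 2+2+2+2+6+4+6+4+2+2+2+2+6+4+6+4 = 56

56


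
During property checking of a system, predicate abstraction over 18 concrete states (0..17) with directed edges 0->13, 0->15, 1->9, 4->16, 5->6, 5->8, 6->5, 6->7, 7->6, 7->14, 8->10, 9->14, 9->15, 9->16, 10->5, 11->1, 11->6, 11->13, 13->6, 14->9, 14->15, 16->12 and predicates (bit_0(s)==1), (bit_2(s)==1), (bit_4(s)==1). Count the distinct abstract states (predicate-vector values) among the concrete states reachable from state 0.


BFS from 0:
Concrete reachable: {0, 5, 6, 7, 8, 9, 10, 12, 13, 14, 15, 16}
Abstract via predicates (bit_0(s)==1), (bit_2(s)==1), (bit_4(s)==1):
  (0,0,0) <- {0, 8, 10}
  (0,0,1) <- {16}
  (0,1,0) <- {6, 12, 14}
  (1,0,0) <- {9}
  (1,1,0) <- {5, 7, 13, 15}
Distinct abstract states = 5

5


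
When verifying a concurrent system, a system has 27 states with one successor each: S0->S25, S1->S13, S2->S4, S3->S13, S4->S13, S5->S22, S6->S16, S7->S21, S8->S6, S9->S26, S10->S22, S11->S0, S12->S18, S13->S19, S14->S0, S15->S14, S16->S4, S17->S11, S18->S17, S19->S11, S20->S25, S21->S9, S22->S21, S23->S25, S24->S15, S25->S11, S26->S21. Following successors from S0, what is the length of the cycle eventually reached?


Trace from S0 until a state repeats:
  S0 -> S25 -> S11 -> S0
S0 first seen at step 0, revisited at step 3.
Cycle length = 3 - 0 = 3

3


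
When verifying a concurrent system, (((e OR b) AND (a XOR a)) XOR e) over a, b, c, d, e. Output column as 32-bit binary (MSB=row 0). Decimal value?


Formula: (((e OR b) AND (a XOR a)) XOR e) over a, b, c, d, e (32 rows)
Evaluate each row (bits = a,b,c,d,e, MSB first):
  row 0 [00000]: (((0 OR 0) AND (0 XOR 0)) XOR 0) -> 0
  row 1 [00001]: (((1 OR 0) AND (0 XOR 0)) XOR 1) -> 1
  row 2 [00010]: (((0 OR 0) AND (0 XOR 0)) XOR 0) -> 0
  row 3 [00011]: (((1 OR 0) AND (0 XOR 0)) XOR 1) -> 1
  row 4 [00100]: (((0 OR 0) AND (0 XOR 0)) XOR 0) -> 0
  row 5 [00101]: (((1 OR 0) AND (0 XOR 0)) XOR 1) -> 1
  row 6 [00110]: (((0 OR 0) AND (0 XOR 0)) XOR 0) -> 0
  row 7 [00111]: (((1 OR 0) AND (0 XOR 0)) XOR 1) -> 1
  row 8 [01000]: (((0 OR 1) AND (0 XOR 0)) XOR 0) -> 0
  row 9 [01001]: (((1 OR 1) AND (0 XOR 0)) XOR 1) -> 1
  row 10 [01010]: (((0 OR 1) AND (0 XOR 0)) XOR 0) -> 0
  row 11 [01011]: (((1 OR 1) AND (0 XOR 0)) XOR 1) -> 1
  row 12 [01100]: (((0 OR 1) AND (0 XOR 0)) XOR 0) -> 0
  row 13 [01101]: (((1 OR 1) AND (0 XOR 0)) XOR 1) -> 1
  row 14 [01110]: (((0 OR 1) AND (0 XOR 0)) XOR 0) -> 0
  row 15 [01111]: (((1 OR 1) AND (0 XOR 0)) XOR 1) -> 1
  row 16 [10000]: (((0 OR 0) AND (1 XOR 1)) XOR 0) -> 0
  row 17 [10001]: (((1 OR 0) AND (1 XOR 1)) XOR 1) -> 1
  row 18 [10010]: (((0 OR 0) AND (1 XOR 1)) XOR 0) -> 0
  row 19 [10011]: (((1 OR 0) AND (1 XOR 1)) XOR 1) -> 1
  row 20 [10100]: (((0 OR 0) AND (1 XOR 1)) XOR 0) -> 0
  row 21 [10101]: (((1 OR 0) AND (1 XOR 1)) XOR 1) -> 1
  row 22 [10110]: (((0 OR 0) AND (1 XOR 1)) XOR 0) -> 0
  row 23 [10111]: (((1 OR 0) AND (1 XOR 1)) XOR 1) -> 1
  row 24 [11000]: (((0 OR 1) AND (1 XOR 1)) XOR 0) -> 0
  row 25 [11001]: (((1 OR 1) AND (1 XOR 1)) XOR 1) -> 1
  row 26 [11010]: (((0 OR 1) AND (1 XOR 1)) XOR 0) -> 0
  row 27 [11011]: (((1 OR 1) AND (1 XOR 1)) XOR 1) -> 1
  row 28 [11100]: (((0 OR 1) AND (1 XOR 1)) XOR 0) -> 0
  row 29 [11101]: (((1 OR 1) AND (1 XOR 1)) XOR 1) -> 1
  row 30 [11110]: (((0 OR 1) AND (1 XOR 1)) XOR 0) -> 0
  row 31 [11111]: (((1 OR 1) AND (1 XOR 1)) XOR 1) -> 1
Full result column, 4 rows per line (a,b,c fixed per line; d,e runs 00..11 left to right):
  rows 0-3 [a,b,c=000]: 0101  = hex 5
  rows 4-7 [a,b,c=001]: 0101  = hex 5
  rows 8-11 [a,b,c=010]: 0101  = hex 5
  rows 12-15 [a,b,c=011]: 0101  = hex 5
  rows 16-19 [a,b,c=100]: 0101  = hex 5
  rows 20-23 [a,b,c=101]: 0101  = hex 5
  rows 24-27 [a,b,c=110]: 0101  = hex 5
  rows 28-31 [a,b,c=111]: 0101  = hex 5
Output column (row 0 .. row 31) = 01010101010101010101010101010101
Output column grouped in 4s = 0101 0101 0101 0101 0101 0101 0101 0101 = 0x55555555
Convert to decimal digit by digit (value = value*16 + digit):
  5 -> 5
  5*16 + 5 = 85
  85*16 + 5 = 1365
  1365*16 + 5 = 21845
  21845*16 + 5 = 349525
  349525*16 + 5 = 5592405
  5592405*16 + 5 = 89478485
  89478485*16 + 5 = 1431655765
Decimal = 1431655765

1431655765


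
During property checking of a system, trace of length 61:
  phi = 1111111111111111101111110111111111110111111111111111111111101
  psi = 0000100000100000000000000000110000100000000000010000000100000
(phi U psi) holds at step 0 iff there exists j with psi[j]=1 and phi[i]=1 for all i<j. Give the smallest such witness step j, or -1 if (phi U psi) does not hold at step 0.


(phi U psi) at 0: need smallest j with psi[j]=1 and phi[i]=1 for all i in [0,j).
Scan from step 0:
  step 0: phi=1, psi=0 -> continue
  step 1: phi=1, psi=0 -> continue
  step 2: phi=1, psi=0 -> continue
  step 3: phi=1, psi=0 -> continue
  step 4: psi=1 and phi held for [0,4) -> witness found
Witness step = 4

4


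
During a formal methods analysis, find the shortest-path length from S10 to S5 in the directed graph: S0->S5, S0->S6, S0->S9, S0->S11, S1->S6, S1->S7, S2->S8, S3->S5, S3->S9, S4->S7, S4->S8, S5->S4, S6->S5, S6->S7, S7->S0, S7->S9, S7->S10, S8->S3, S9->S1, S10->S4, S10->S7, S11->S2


BFS layer-by-layer from S10:
  dist 0: {S10}
  dist 1: {S4, S7}
  dist 2: {S0, S8, S9}
  dist 3: {S1, S3, S5, S6, S11}
  -> S5 reached at distance 3
Shortest path length = 3

3


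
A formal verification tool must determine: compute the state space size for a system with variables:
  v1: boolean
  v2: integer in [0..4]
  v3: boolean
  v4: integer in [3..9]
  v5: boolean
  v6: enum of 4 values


State space = product of domain sizes of all variables.
Domain sizes:
  v1 (boolean): 2
  v2 (integer in [0..4]): 5
  v3 (boolean): 2
  v4 (integer in [3..9]): 7
  v5 (boolean): 2
  v6 (enum of 4 values): 4
Product = 2 * 5 * 2 * 7 * 2 * 4 = 1120

1120


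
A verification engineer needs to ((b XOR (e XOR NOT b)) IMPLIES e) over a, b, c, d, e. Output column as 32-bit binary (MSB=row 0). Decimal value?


Formula: ((b XOR (e XOR NOT b)) IMPLIES e) over a, b, c, d, e (32 rows)
Evaluate each row (bits = a,b,c,d,e, MSB first):
  row 0 [00000]: ((0 XOR (0 XOR NOT 0)) IMPLIES 0) -> 0
  row 1 [00001]: ((0 XOR (1 XOR NOT 0)) IMPLIES 1) -> 1
  row 2 [00010]: ((0 XOR (0 XOR NOT 0)) IMPLIES 0) -> 0
  row 3 [00011]: ((0 XOR (1 XOR NOT 0)) IMPLIES 1) -> 1
  row 4 [00100]: ((0 XOR (0 XOR NOT 0)) IMPLIES 0) -> 0
  row 5 [00101]: ((0 XOR (1 XOR NOT 0)) IMPLIES 1) -> 1
  row 6 [00110]: ((0 XOR (0 XOR NOT 0)) IMPLIES 0) -> 0
  row 7 [00111]: ((0 XOR (1 XOR NOT 0)) IMPLIES 1) -> 1
  row 8 [01000]: ((1 XOR (0 XOR NOT 1)) IMPLIES 0) -> 0
  row 9 [01001]: ((1 XOR (1 XOR NOT 1)) IMPLIES 1) -> 1
  row 10 [01010]: ((1 XOR (0 XOR NOT 1)) IMPLIES 0) -> 0
  row 11 [01011]: ((1 XOR (1 XOR NOT 1)) IMPLIES 1) -> 1
  row 12 [01100]: ((1 XOR (0 XOR NOT 1)) IMPLIES 0) -> 0
  row 13 [01101]: ((1 XOR (1 XOR NOT 1)) IMPLIES 1) -> 1
  row 14 [01110]: ((1 XOR (0 XOR NOT 1)) IMPLIES 0) -> 0
  row 15 [01111]: ((1 XOR (1 XOR NOT 1)) IMPLIES 1) -> 1
  row 16 [10000]: ((0 XOR (0 XOR NOT 0)) IMPLIES 0) -> 0
  row 17 [10001]: ((0 XOR (1 XOR NOT 0)) IMPLIES 1) -> 1
  row 18 [10010]: ((0 XOR (0 XOR NOT 0)) IMPLIES 0) -> 0
  row 19 [10011]: ((0 XOR (1 XOR NOT 0)) IMPLIES 1) -> 1
  row 20 [10100]: ((0 XOR (0 XOR NOT 0)) IMPLIES 0) -> 0
  row 21 [10101]: ((0 XOR (1 XOR NOT 0)) IMPLIES 1) -> 1
  row 22 [10110]: ((0 XOR (0 XOR NOT 0)) IMPLIES 0) -> 0
  row 23 [10111]: ((0 XOR (1 XOR NOT 0)) IMPLIES 1) -> 1
  row 24 [11000]: ((1 XOR (0 XOR NOT 1)) IMPLIES 0) -> 0
  row 25 [11001]: ((1 XOR (1 XOR NOT 1)) IMPLIES 1) -> 1
  row 26 [11010]: ((1 XOR (0 XOR NOT 1)) IMPLIES 0) -> 0
  row 27 [11011]: ((1 XOR (1 XOR NOT 1)) IMPLIES 1) -> 1
  row 28 [11100]: ((1 XOR (0 XOR NOT 1)) IMPLIES 0) -> 0
  row 29 [11101]: ((1 XOR (1 XOR NOT 1)) IMPLIES 1) -> 1
  row 30 [11110]: ((1 XOR (0 XOR NOT 1)) IMPLIES 0) -> 0
  row 31 [11111]: ((1 XOR (1 XOR NOT 1)) IMPLIES 1) -> 1
Full result column, 4 rows per line (a,b,c fixed per line; d,e runs 00..11 left to right):
  rows 0-3 [a,b,c=000]: 0101  = hex 5
  rows 4-7 [a,b,c=001]: 0101  = hex 5
  rows 8-11 [a,b,c=010]: 0101  = hex 5
  rows 12-15 [a,b,c=011]: 0101  = hex 5
  rows 16-19 [a,b,c=100]: 0101  = hex 5
  rows 20-23 [a,b,c=101]: 0101  = hex 5
  rows 24-27 [a,b,c=110]: 0101  = hex 5
  rows 28-31 [a,b,c=111]: 0101  = hex 5
Output column (row 0 .. row 31) = 01010101010101010101010101010101
Output column grouped in 4s = 0101 0101 0101 0101 0101 0101 0101 0101 = 0x55555555
Convert to decimal digit by digit (value = value*16 + digit):
  5 -> 5
  5*16 + 5 = 85
  85*16 + 5 = 1365
  1365*16 + 5 = 21845
  21845*16 + 5 = 349525
  349525*16 + 5 = 5592405
  5592405*16 + 5 = 89478485
  89478485*16 + 5 = 1431655765
Decimal = 1431655765

1431655765


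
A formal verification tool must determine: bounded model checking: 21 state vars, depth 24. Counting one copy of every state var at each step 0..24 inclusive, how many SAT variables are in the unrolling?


BMC unrolls to depth k, creating one copy of each state var for steps 0..k.
Step count = 24 + 1 = 25 (steps 0 through 24)
Vars per step = 21
Total = 21 * 25 = 525

525


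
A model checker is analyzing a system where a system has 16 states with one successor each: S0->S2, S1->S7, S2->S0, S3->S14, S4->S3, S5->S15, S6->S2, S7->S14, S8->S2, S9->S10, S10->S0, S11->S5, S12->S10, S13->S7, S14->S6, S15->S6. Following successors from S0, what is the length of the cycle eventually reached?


Trace from S0 until a state repeats:
  S0 -> S2 -> S0
S0 first seen at step 0, revisited at step 2.
Cycle length = 2 - 0 = 2

2


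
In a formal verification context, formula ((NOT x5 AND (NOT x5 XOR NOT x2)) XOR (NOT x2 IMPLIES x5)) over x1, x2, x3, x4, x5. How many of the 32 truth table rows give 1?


Formula: ((NOT x5 AND (NOT x5 XOR NOT x2)) XOR (NOT x2 IMPLIES x5)) over 5 vars (32 rows)
Evaluate each row (x1, x2, x3, x4, x5 as bits, MSB first):
  row 0 [00000]: ((NOT 0 AND (NOT 0 XOR NOT 0)) XOR (NOT 0 IMPLIES 0)) -> 0
  row 1 [00001]: ((NOT 1 AND (NOT 1 XOR NOT 0)) XOR (NOT 0 IMPLIES 1)) -> 1
  row 2 [00010]: ((NOT 0 AND (NOT 0 XOR NOT 0)) XOR (NOT 0 IMPLIES 0)) -> 0
  row 3 [00011]: ((NOT 1 AND (NOT 1 XOR NOT 0)) XOR (NOT 0 IMPLIES 1)) -> 1
  row 4 [00100]: ((NOT 0 AND (NOT 0 XOR NOT 0)) XOR (NOT 0 IMPLIES 0)) -> 0
  row 5 [00101]: ((NOT 1 AND (NOT 1 XOR NOT 0)) XOR (NOT 0 IMPLIES 1)) -> 1
  row 6 [00110]: ((NOT 0 AND (NOT 0 XOR NOT 0)) XOR (NOT 0 IMPLIES 0)) -> 0
  row 7 [00111]: ((NOT 1 AND (NOT 1 XOR NOT 0)) XOR (NOT 0 IMPLIES 1)) -> 1
  row 8 [01000]: ((NOT 0 AND (NOT 0 XOR NOT 1)) XOR (NOT 1 IMPLIES 0)) -> 0
  row 9 [01001]: ((NOT 1 AND (NOT 1 XOR NOT 1)) XOR (NOT 1 IMPLIES 1)) -> 1
  row 10 [01010]: ((NOT 0 AND (NOT 0 XOR NOT 1)) XOR (NOT 1 IMPLIES 0)) -> 0
  row 11 [01011]: ((NOT 1 AND (NOT 1 XOR NOT 1)) XOR (NOT 1 IMPLIES 1)) -> 1
  row 12 [01100]: ((NOT 0 AND (NOT 0 XOR NOT 1)) XOR (NOT 1 IMPLIES 0)) -> 0
  row 13 [01101]: ((NOT 1 AND (NOT 1 XOR NOT 1)) XOR (NOT 1 IMPLIES 1)) -> 1
  row 14 [01110]: ((NOT 0 AND (NOT 0 XOR NOT 1)) XOR (NOT 1 IMPLIES 0)) -> 0
  row 15 [01111]: ((NOT 1 AND (NOT 1 XOR NOT 1)) XOR (NOT 1 IMPLIES 1)) -> 1
  row 16 [10000]: ((NOT 0 AND (NOT 0 XOR NOT 0)) XOR (NOT 0 IMPLIES 0)) -> 0
  row 17 [10001]: ((NOT 1 AND (NOT 1 XOR NOT 0)) XOR (NOT 0 IMPLIES 1)) -> 1
  row 18 [10010]: ((NOT 0 AND (NOT 0 XOR NOT 0)) XOR (NOT 0 IMPLIES 0)) -> 0
  row 19 [10011]: ((NOT 1 AND (NOT 1 XOR NOT 0)) XOR (NOT 0 IMPLIES 1)) -> 1
  row 20 [10100]: ((NOT 0 AND (NOT 0 XOR NOT 0)) XOR (NOT 0 IMPLIES 0)) -> 0
  row 21 [10101]: ((NOT 1 AND (NOT 1 XOR NOT 0)) XOR (NOT 0 IMPLIES 1)) -> 1
  row 22 [10110]: ((NOT 0 AND (NOT 0 XOR NOT 0)) XOR (NOT 0 IMPLIES 0)) -> 0
  row 23 [10111]: ((NOT 1 AND (NOT 1 XOR NOT 0)) XOR (NOT 0 IMPLIES 1)) -> 1
  row 24 [11000]: ((NOT 0 AND (NOT 0 XOR NOT 1)) XOR (NOT 1 IMPLIES 0)) -> 0
  row 25 [11001]: ((NOT 1 AND (NOT 1 XOR NOT 1)) XOR (NOT 1 IMPLIES 1)) -> 1
  row 26 [11010]: ((NOT 0 AND (NOT 0 XOR NOT 1)) XOR (NOT 1 IMPLIES 0)) -> 0
  row 27 [11011]: ((NOT 1 AND (NOT 1 XOR NOT 1)) XOR (NOT 1 IMPLIES 1)) -> 1
  row 28 [11100]: ((NOT 0 AND (NOT 0 XOR NOT 1)) XOR (NOT 1 IMPLIES 0)) -> 0
  row 29 [11101]: ((NOT 1 AND (NOT 1 XOR NOT 1)) XOR (NOT 1 IMPLIES 1)) -> 1
  row 30 [11110]: ((NOT 0 AND (NOT 0 XOR NOT 1)) XOR (NOT 1 IMPLIES 0)) -> 0
  row 31 [11111]: ((NOT 1 AND (NOT 1 XOR NOT 1)) XOR (NOT 1 IMPLIES 1)) -> 1
Full result column, 8 rows per line (x1,x2 fixed per line; x3,x4,x5 runs 000..111 left to right):
  rows 0-7 [x1,x2=00]: 01010101  (ones: 4)
  rows 8-15 [x1,x2=01]: 01010101  (ones: 4)
  rows 16-23 [x1,x2=10]: 01010101  (ones: 4)
  rows 24-31 [x1,x2=11]: 01010101  (ones: 4)
Count of 1-rows = 4+4+4+4 = 16

16
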